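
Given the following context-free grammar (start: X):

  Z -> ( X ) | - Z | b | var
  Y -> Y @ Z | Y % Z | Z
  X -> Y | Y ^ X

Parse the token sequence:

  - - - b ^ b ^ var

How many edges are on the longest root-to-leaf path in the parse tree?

6

[X [Y [Z - [Z - [Z - [Z b]]]]] ^ [X [Y [Z b]] ^ [X [Y [Z var]]]]]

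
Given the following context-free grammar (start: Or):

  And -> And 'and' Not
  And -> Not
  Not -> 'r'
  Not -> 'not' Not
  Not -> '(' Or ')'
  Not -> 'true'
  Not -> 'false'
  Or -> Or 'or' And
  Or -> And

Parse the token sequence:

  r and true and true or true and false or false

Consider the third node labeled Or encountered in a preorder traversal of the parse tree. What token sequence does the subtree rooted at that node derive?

[Or [Or [Or [And [And [And [Not r]] and [Not true]] and [Not true]]] or [And [And [Not true]] and [Not false]]] or [And [Not false]]]

r and true and true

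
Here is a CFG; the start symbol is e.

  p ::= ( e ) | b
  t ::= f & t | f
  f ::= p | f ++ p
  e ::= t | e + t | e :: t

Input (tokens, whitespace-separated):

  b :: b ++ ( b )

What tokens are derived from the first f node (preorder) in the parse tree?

[e [e [t [f [p b]]]] :: [t [f [f [p b]] ++ [p ( [e [t [f [p b]]]] )]]]]

b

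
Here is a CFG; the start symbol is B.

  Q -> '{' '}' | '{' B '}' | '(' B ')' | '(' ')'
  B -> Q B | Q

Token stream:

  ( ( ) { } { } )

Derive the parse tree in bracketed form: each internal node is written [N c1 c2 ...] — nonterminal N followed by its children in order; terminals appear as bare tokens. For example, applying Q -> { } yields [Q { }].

[B [Q ( [B [Q ( )] [B [Q { }] [B [Q { }]]]] )]]

B
Q
( B )
( Q B )
( ( ) B )
( ( ) Q B )
( ( ) { } B )
( ( ) { } Q )
( ( ) { } { } )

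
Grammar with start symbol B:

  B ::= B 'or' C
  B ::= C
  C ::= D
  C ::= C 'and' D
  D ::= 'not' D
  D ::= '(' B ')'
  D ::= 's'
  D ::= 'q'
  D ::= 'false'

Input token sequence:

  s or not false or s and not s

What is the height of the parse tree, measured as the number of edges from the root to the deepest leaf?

[B [B [B [C [D s]]] or [C [D not [D false]]]] or [C [C [D s]] and [D not [D s]]]]

5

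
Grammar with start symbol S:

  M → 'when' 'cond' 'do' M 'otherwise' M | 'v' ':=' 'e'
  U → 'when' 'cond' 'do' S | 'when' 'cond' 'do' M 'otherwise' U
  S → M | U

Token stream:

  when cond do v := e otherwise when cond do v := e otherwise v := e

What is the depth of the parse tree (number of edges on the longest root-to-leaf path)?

[S [M when cond do [M v := e] otherwise [M when cond do [M v := e] otherwise [M v := e]]]]

4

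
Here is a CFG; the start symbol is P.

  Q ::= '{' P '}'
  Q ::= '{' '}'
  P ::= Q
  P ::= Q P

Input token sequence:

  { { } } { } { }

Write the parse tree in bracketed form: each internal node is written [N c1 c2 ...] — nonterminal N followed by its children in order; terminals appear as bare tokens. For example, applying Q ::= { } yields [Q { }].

[P [Q { [P [Q { }]] }] [P [Q { }] [P [Q { }]]]]

P
Q P
{ P } P
{ Q } P
{ { } } P
{ { } } Q P
{ { } } { } P
{ { } } { } Q
{ { } } { } { }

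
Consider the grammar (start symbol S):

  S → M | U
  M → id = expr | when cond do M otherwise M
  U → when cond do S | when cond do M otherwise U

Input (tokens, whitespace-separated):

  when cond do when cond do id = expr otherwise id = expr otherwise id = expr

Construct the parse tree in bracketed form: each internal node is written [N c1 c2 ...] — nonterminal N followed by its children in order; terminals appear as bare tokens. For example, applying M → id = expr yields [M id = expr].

S
M
when cond do M otherwise M
when cond do when cond do M otherwise M otherwise M
when cond do when cond do id = expr otherwise M otherwise M
when cond do when cond do id = expr otherwise id = expr otherwise M
when cond do when cond do id = expr otherwise id = expr otherwise id = expr

[S [M when cond do [M when cond do [M id = expr] otherwise [M id = expr]] otherwise [M id = expr]]]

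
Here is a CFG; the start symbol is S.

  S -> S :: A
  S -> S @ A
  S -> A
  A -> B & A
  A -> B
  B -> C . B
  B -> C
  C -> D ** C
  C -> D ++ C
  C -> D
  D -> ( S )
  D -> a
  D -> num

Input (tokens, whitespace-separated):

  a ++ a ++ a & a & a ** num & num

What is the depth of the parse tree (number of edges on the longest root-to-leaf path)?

8

[S [A [B [C [D a] ++ [C [D a] ++ [C [D a]]]]] & [A [B [C [D a]]] & [A [B [C [D a] ** [C [D num]]]] & [A [B [C [D num]]]]]]]]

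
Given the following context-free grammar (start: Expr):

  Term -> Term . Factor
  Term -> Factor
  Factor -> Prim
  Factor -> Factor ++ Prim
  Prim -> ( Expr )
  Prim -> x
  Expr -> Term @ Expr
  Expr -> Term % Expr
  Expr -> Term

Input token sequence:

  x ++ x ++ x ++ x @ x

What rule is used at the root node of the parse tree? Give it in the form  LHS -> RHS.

Expr -> Term @ Expr

[Expr [Term [Factor [Factor [Factor [Factor [Prim x]] ++ [Prim x]] ++ [Prim x]] ++ [Prim x]]] @ [Expr [Term [Factor [Prim x]]]]]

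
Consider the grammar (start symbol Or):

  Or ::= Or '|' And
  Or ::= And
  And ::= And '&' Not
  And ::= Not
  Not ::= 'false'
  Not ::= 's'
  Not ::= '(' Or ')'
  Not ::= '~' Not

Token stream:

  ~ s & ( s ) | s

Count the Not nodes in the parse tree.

5

[Or [Or [And [And [Not ~ [Not s]]] & [Not ( [Or [And [Not s]]] )]]] | [And [Not s]]]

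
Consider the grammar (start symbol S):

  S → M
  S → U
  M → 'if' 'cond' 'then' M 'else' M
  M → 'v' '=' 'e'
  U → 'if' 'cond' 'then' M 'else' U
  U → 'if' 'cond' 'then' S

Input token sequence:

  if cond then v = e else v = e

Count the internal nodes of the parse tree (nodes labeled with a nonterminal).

[S [M if cond then [M v = e] else [M v = e]]]

4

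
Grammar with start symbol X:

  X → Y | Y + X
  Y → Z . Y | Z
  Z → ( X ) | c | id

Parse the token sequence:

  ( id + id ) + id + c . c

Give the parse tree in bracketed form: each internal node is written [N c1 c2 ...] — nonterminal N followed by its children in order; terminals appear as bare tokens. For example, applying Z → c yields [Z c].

[X [Y [Z ( [X [Y [Z id]] + [X [Y [Z id]]]] )]] + [X [Y [Z id]] + [X [Y [Z c] . [Y [Z c]]]]]]

X
Y + X
Z + X
( X ) + X
( Y + X ) + X
( Z + X ) + X
( id + X ) + X
( id + Y ) + X
( id + Z ) + X
( id + id ) + X
( id + id ) + Y + X
( id + id ) + Z + X
( id + id ) + id + X
( id + id ) + id + Y
( id + id ) + id + Z . Y
( id + id ) + id + c . Y
( id + id ) + id + c . Z
( id + id ) + id + c . c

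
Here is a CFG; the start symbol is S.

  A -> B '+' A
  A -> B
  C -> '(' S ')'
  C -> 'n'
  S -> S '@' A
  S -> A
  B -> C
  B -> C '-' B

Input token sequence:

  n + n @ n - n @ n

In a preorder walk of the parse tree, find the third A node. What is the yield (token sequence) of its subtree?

[S [S [S [A [B [C n]] + [A [B [C n]]]]] @ [A [B [C n] - [B [C n]]]]] @ [A [B [C n]]]]

n - n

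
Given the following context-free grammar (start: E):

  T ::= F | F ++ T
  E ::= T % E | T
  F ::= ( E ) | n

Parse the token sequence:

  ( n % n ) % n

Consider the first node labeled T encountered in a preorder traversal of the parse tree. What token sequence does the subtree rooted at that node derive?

[E [T [F ( [E [T [F n]] % [E [T [F n]]]] )]] % [E [T [F n]]]]

( n % n )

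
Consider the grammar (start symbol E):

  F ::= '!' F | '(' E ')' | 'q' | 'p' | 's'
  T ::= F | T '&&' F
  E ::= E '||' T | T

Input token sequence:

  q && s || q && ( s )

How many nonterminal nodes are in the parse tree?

13

[E [E [T [T [F q]] && [F s]]] || [T [T [F q]] && [F ( [E [T [F s]]] )]]]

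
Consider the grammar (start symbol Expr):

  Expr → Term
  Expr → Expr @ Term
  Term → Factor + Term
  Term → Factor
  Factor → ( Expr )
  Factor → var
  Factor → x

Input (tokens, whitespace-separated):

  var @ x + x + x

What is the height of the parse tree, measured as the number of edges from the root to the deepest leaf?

[Expr [Expr [Term [Factor var]]] @ [Term [Factor x] + [Term [Factor x] + [Term [Factor x]]]]]

5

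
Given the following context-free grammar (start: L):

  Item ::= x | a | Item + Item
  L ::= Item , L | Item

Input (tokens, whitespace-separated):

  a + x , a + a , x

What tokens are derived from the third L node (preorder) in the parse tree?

[L [Item [Item a] + [Item x]] , [L [Item [Item a] + [Item a]] , [L [Item x]]]]

x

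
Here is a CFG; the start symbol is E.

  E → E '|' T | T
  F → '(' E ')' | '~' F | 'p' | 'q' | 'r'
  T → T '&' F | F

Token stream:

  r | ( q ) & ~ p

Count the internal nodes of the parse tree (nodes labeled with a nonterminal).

12

[E [E [T [F r]]] | [T [T [F ( [E [T [F q]]] )]] & [F ~ [F p]]]]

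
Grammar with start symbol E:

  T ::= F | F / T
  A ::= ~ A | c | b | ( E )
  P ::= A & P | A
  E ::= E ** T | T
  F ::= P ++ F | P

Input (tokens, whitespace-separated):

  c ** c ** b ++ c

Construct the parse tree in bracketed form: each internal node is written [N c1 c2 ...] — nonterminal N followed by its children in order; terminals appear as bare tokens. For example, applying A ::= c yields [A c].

[E [E [E [T [F [P [A c]]]]] ** [T [F [P [A c]]]]] ** [T [F [P [A b]] ++ [F [P [A c]]]]]]

E
E ** T
E ** T ** T
T ** T ** T
F ** T ** T
P ** T ** T
A ** T ** T
c ** T ** T
c ** F ** T
c ** P ** T
c ** A ** T
c ** c ** T
c ** c ** F
c ** c ** P ++ F
c ** c ** A ++ F
c ** c ** b ++ F
c ** c ** b ++ P
c ** c ** b ++ A
c ** c ** b ++ c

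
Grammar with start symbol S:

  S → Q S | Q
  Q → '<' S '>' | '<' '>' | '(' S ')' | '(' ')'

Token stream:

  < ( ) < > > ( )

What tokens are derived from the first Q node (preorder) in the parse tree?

[S [Q < [S [Q ( )] [S [Q < >]]] >] [S [Q ( )]]]

< ( ) < > >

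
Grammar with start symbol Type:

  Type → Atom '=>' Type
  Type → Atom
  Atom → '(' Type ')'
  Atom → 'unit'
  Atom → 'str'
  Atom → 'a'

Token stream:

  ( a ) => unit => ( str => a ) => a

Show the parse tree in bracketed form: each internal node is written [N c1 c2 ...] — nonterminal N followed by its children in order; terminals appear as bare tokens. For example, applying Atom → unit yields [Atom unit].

Type
Atom => Type
( Type ) => Type
( Atom ) => Type
( a ) => Type
( a ) => Atom => Type
( a ) => unit => Type
( a ) => unit => Atom => Type
( a ) => unit => ( Type ) => Type
( a ) => unit => ( Atom => Type ) => Type
( a ) => unit => ( str => Type ) => Type
( a ) => unit => ( str => Atom ) => Type
( a ) => unit => ( str => a ) => Type
( a ) => unit => ( str => a ) => Atom
( a ) => unit => ( str => a ) => a

[Type [Atom ( [Type [Atom a]] )] => [Type [Atom unit] => [Type [Atom ( [Type [Atom str] => [Type [Atom a]]] )] => [Type [Atom a]]]]]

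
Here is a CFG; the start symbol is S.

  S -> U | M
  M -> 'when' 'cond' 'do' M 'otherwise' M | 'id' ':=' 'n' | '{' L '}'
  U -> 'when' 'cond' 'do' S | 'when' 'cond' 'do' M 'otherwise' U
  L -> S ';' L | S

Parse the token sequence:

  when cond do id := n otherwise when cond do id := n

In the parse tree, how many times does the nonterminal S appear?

2

[S [U when cond do [M id := n] otherwise [U when cond do [S [M id := n]]]]]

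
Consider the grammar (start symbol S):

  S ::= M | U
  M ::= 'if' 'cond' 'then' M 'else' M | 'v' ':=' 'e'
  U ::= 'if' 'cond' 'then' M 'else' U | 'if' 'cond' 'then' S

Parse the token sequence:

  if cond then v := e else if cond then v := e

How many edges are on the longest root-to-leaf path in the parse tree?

5

[S [U if cond then [M v := e] else [U if cond then [S [M v := e]]]]]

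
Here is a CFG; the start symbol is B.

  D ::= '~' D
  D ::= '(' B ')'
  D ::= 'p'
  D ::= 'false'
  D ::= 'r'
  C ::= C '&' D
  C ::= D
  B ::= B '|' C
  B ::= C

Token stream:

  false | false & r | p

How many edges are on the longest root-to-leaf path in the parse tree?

[B [B [B [C [D false]]] | [C [C [D false]] & [D r]]] | [C [D p]]]

5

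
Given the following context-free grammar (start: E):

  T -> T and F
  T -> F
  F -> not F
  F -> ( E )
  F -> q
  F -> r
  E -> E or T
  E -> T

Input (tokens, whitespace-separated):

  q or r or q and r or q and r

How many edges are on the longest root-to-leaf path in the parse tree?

[E [E [E [E [T [F q]]] or [T [F r]]] or [T [T [F q]] and [F r]]] or [T [T [F q]] and [F r]]]

6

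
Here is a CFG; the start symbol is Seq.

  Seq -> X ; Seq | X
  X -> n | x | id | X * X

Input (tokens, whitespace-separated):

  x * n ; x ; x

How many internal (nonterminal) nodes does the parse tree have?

[Seq [X [X x] * [X n]] ; [Seq [X x] ; [Seq [X x]]]]

8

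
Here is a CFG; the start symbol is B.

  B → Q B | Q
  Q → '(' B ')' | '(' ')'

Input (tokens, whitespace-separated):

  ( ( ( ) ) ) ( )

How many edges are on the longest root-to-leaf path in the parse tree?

6

[B [Q ( [B [Q ( [B [Q ( )]] )]] )] [B [Q ( )]]]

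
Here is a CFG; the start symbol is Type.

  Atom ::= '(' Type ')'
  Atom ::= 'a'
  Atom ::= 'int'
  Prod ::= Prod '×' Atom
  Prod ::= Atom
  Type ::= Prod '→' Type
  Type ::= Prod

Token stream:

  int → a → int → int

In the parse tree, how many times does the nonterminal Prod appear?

4

[Type [Prod [Atom int]] → [Type [Prod [Atom a]] → [Type [Prod [Atom int]] → [Type [Prod [Atom int]]]]]]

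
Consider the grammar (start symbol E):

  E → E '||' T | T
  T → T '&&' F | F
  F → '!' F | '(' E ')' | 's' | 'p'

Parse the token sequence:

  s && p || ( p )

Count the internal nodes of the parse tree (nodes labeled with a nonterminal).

[E [E [T [T [F s]] && [F p]]] || [T [F ( [E [T [F p]]] )]]]

11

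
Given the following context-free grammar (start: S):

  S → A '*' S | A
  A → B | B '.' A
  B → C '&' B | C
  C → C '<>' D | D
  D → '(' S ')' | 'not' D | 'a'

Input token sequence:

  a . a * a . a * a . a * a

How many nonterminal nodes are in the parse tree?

[S [A [B [C [D a]]] . [A [B [C [D a]]]]] * [S [A [B [C [D a]]] . [A [B [C [D a]]]]] * [S [A [B [C [D a]]] . [A [B [C [D a]]]]] * [S [A [B [C [D a]]]]]]]]

32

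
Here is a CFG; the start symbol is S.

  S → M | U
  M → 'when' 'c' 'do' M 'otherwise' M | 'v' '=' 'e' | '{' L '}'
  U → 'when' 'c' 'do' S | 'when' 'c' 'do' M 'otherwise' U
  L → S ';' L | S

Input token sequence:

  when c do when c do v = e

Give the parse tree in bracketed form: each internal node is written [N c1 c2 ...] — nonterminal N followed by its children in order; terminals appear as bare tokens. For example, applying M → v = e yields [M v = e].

S
U
when c do S
when c do U
when c do when c do S
when c do when c do M
when c do when c do v = e

[S [U when c do [S [U when c do [S [M v = e]]]]]]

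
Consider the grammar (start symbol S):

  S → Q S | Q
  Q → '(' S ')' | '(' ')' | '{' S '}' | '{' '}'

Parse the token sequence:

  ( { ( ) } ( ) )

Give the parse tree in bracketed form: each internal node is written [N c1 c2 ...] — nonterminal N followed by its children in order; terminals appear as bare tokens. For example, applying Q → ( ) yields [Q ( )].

S
Q
( S )
( Q S )
( { S } S )
( { Q } S )
( { ( ) } S )
( { ( ) } Q )
( { ( ) } ( ) )

[S [Q ( [S [Q { [S [Q ( )]] }] [S [Q ( )]]] )]]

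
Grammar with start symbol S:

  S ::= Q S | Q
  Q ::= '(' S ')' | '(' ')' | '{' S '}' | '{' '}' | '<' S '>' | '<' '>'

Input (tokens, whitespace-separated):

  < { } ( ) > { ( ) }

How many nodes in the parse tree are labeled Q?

[S [Q < [S [Q { }] [S [Q ( )]]] >] [S [Q { [S [Q ( )]] }]]]

5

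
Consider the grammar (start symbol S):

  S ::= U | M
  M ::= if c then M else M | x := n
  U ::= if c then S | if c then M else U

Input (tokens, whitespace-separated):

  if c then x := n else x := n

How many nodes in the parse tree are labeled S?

1

[S [M if c then [M x := n] else [M x := n]]]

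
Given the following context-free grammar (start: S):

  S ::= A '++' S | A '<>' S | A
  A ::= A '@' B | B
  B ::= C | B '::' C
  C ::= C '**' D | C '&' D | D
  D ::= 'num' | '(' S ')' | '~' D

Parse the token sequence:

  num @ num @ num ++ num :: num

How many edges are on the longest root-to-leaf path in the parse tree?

7

[S [A [A [A [B [C [D num]]]] @ [B [C [D num]]]] @ [B [C [D num]]]] ++ [S [A [B [B [C [D num]]] :: [C [D num]]]]]]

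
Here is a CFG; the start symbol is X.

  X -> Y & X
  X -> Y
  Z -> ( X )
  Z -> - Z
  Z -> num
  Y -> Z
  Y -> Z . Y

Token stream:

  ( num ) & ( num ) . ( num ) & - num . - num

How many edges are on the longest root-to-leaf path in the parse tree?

[X [Y [Z ( [X [Y [Z num]]] )]] & [X [Y [Z ( [X [Y [Z num]]] )] . [Y [Z ( [X [Y [Z num]]] )]]] & [X [Y [Z - [Z num]] . [Y [Z - [Z num]]]]]]]

8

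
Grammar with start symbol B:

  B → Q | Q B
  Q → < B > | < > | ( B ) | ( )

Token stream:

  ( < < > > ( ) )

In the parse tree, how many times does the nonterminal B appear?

4

[B [Q ( [B [Q < [B [Q < >]] >] [B [Q ( )]]] )]]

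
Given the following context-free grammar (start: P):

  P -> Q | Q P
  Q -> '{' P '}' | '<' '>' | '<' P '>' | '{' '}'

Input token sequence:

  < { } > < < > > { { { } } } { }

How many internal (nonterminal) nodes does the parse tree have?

[P [Q < [P [Q { }]] >] [P [Q < [P [Q < >]] >] [P [Q { [P [Q { [P [Q { }]] }]] }] [P [Q { }]]]]]

16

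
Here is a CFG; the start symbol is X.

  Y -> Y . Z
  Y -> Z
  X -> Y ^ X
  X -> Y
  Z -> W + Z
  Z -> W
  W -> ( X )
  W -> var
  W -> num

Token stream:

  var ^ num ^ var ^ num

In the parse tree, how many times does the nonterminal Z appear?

[X [Y [Z [W var]]] ^ [X [Y [Z [W num]]] ^ [X [Y [Z [W var]]] ^ [X [Y [Z [W num]]]]]]]

4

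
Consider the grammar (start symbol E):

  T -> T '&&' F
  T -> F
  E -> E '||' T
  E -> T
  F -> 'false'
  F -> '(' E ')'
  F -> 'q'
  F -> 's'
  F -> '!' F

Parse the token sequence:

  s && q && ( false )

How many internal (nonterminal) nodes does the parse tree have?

[E [T [T [T [F s]] && [F q]] && [F ( [E [T [F false]]] )]]]

10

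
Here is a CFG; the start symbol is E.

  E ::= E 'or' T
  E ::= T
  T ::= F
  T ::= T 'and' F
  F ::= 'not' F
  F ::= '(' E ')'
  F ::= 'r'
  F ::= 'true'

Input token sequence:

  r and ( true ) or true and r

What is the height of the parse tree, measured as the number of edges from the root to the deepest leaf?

7

[E [E [T [T [F r]] and [F ( [E [T [F true]]] )]]] or [T [T [F true]] and [F r]]]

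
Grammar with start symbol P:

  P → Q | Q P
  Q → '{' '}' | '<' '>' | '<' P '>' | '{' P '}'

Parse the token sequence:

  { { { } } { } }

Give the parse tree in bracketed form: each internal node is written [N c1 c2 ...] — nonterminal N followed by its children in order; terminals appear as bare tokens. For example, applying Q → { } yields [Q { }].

[P [Q { [P [Q { [P [Q { }]] }] [P [Q { }]]] }]]

P
Q
{ P }
{ Q P }
{ { P } P }
{ { Q } P }
{ { { } } P }
{ { { } } Q }
{ { { } } { } }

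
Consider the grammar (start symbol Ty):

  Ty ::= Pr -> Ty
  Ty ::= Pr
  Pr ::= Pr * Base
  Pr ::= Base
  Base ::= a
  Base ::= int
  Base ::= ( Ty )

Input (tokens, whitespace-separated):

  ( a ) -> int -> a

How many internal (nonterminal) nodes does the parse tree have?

[Ty [Pr [Base ( [Ty [Pr [Base a]]] )]] -> [Ty [Pr [Base int]] -> [Ty [Pr [Base a]]]]]

12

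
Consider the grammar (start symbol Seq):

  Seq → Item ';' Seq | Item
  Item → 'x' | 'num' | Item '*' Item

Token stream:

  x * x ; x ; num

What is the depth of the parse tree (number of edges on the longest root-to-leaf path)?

[Seq [Item [Item x] * [Item x]] ; [Seq [Item x] ; [Seq [Item num]]]]

4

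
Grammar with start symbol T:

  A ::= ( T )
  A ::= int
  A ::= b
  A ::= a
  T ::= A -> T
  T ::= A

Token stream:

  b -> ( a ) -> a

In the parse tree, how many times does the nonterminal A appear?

[T [A b] -> [T [A ( [T [A a]] )] -> [T [A a]]]]

4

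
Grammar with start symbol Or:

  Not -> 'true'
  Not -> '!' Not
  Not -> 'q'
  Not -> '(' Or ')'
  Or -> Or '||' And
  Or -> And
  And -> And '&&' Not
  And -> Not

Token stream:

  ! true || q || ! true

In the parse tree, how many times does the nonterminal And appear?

3

[Or [Or [Or [And [Not ! [Not true]]]] || [And [Not q]]] || [And [Not ! [Not true]]]]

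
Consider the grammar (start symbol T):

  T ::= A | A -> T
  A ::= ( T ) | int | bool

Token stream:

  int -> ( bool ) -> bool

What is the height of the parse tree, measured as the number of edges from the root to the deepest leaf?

[T [A int] -> [T [A ( [T [A bool]] )] -> [T [A bool]]]]

5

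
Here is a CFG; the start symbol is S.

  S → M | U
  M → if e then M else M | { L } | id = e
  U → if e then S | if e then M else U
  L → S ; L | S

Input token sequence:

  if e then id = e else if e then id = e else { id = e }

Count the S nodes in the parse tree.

2

[S [M if e then [M id = e] else [M if e then [M id = e] else [M { [L [S [M id = e]]] }]]]]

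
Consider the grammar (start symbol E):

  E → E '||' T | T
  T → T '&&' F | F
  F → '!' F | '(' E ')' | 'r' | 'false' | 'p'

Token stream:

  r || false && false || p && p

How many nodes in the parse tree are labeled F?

[E [E [E [T [F r]]] || [T [T [F false]] && [F false]]] || [T [T [F p]] && [F p]]]

5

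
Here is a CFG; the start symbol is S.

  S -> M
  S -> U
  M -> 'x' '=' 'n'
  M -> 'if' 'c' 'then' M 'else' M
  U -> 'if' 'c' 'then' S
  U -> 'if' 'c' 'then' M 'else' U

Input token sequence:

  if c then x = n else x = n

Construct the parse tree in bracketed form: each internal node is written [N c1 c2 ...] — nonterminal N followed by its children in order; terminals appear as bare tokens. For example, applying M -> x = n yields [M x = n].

[S [M if c then [M x = n] else [M x = n]]]

S
M
if c then M else M
if c then x = n else M
if c then x = n else x = n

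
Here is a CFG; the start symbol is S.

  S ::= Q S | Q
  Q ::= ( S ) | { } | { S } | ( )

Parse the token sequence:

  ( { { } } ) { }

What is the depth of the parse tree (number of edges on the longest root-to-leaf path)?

[S [Q ( [S [Q { [S [Q { }]] }]] )] [S [Q { }]]]

6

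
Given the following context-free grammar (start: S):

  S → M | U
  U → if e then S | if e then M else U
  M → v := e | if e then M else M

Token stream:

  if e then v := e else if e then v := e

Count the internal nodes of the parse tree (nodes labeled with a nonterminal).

6

[S [U if e then [M v := e] else [U if e then [S [M v := e]]]]]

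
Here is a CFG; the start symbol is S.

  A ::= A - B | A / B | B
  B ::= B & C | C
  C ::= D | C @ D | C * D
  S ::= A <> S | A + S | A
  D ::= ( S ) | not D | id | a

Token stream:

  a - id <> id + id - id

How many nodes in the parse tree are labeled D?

[S [A [A [B [C [D a]]]] - [B [C [D id]]]] <> [S [A [B [C [D id]]]] + [S [A [A [B [C [D id]]]] - [B [C [D id]]]]]]]

5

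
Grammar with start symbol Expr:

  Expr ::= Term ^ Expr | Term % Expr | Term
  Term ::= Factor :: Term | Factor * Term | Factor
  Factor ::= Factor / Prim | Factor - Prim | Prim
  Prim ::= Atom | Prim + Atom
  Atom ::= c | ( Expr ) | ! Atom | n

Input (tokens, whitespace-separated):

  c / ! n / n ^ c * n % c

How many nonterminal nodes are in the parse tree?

[Expr [Term [Factor [Factor [Factor [Prim [Atom c]]] / [Prim [Atom ! [Atom n]]]] / [Prim [Atom n]]]] ^ [Expr [Term [Factor [Prim [Atom c]]] * [Term [Factor [Prim [Atom n]]]]] % [Expr [Term [Factor [Prim [Atom c]]]]]]]

26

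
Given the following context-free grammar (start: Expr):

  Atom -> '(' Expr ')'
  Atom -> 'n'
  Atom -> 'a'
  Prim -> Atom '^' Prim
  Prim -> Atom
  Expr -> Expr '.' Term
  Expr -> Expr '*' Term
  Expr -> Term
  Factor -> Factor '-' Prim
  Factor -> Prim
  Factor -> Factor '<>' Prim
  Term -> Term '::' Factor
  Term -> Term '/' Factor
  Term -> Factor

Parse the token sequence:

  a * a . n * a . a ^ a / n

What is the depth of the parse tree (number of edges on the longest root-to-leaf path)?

[Expr [Expr [Expr [Expr [Expr [Term [Factor [Prim [Atom a]]]]] * [Term [Factor [Prim [Atom a]]]]] . [Term [Factor [Prim [Atom n]]]]] * [Term [Factor [Prim [Atom a]]]]] . [Term [Term [Factor [Prim [Atom a] ^ [Prim [Atom a]]]]] / [Factor [Prim [Atom n]]]]]

9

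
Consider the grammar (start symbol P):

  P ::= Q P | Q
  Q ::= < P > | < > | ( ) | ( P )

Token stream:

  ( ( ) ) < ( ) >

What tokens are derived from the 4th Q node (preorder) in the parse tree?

( )

[P [Q ( [P [Q ( )]] )] [P [Q < [P [Q ( )]] >]]]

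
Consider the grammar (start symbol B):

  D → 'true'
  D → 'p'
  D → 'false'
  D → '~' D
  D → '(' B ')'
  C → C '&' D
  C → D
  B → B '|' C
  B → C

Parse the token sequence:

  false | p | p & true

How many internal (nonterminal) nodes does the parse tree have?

11

[B [B [B [C [D false]]] | [C [D p]]] | [C [C [D p]] & [D true]]]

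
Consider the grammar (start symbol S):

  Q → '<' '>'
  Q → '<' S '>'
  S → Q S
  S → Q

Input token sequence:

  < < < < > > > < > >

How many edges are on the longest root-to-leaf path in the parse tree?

[S [Q < [S [Q < [S [Q < [S [Q < >]] >]] >] [S [Q < >]]] >]]

8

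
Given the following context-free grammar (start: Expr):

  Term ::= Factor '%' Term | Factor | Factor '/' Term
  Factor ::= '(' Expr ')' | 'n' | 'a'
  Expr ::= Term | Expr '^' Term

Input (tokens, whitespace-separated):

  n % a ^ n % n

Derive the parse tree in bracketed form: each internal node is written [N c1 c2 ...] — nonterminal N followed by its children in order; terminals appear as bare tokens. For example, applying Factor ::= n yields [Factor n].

Expr
Expr ^ Term
Term ^ Term
Factor % Term ^ Term
n % Term ^ Term
n % Factor ^ Term
n % a ^ Term
n % a ^ Factor % Term
n % a ^ n % Term
n % a ^ n % Factor
n % a ^ n % n

[Expr [Expr [Term [Factor n] % [Term [Factor a]]]] ^ [Term [Factor n] % [Term [Factor n]]]]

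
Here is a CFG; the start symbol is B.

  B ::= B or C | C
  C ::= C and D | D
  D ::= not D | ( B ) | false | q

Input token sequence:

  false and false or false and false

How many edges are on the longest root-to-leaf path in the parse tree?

[B [B [C [C [D false]] and [D false]]] or [C [C [D false]] and [D false]]]

5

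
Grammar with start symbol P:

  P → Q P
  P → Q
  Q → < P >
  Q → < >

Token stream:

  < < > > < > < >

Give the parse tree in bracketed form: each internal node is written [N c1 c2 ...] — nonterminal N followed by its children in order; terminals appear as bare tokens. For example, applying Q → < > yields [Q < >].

[P [Q < [P [Q < >]] >] [P [Q < >] [P [Q < >]]]]

P
Q P
< P > P
< Q > P
< < > > P
< < > > Q P
< < > > < > P
< < > > < > Q
< < > > < > < >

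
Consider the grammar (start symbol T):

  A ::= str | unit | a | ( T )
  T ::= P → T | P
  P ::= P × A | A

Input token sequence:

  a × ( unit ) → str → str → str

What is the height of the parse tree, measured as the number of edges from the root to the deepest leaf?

[T [P [P [A a]] × [A ( [T [P [A unit]]] )]] → [T [P [A str]] → [T [P [A str]] → [T [P [A str]]]]]]

6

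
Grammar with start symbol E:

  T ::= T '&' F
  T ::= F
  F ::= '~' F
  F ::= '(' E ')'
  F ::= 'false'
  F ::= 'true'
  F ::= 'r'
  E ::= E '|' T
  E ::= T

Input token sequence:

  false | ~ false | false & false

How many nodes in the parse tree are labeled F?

[E [E [E [T [F false]]] | [T [F ~ [F false]]]] | [T [T [F false]] & [F false]]]

5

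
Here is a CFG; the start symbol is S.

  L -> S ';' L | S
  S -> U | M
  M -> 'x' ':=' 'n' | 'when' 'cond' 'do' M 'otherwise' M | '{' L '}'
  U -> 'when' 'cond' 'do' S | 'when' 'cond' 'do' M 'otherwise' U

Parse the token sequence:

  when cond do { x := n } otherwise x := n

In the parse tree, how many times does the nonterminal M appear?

[S [M when cond do [M { [L [S [M x := n]]] }] otherwise [M x := n]]]

4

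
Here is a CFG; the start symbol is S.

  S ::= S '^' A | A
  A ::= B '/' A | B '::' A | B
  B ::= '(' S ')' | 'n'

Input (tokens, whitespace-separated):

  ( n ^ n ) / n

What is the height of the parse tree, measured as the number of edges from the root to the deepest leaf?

[S [A [B ( [S [S [A [B n]]] ^ [A [B n]]] )] / [A [B n]]]]

7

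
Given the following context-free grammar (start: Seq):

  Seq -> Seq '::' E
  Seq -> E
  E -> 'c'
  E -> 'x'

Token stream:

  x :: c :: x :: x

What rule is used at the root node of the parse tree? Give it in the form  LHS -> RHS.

[Seq [Seq [Seq [Seq [E x]] :: [E c]] :: [E x]] :: [E x]]

Seq -> Seq '::' E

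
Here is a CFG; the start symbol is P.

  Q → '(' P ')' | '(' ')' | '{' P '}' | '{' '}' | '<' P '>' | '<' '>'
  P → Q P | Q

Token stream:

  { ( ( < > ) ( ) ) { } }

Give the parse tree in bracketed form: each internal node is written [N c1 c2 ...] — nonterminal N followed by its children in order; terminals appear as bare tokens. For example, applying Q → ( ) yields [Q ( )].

[P [Q { [P [Q ( [P [Q ( [P [Q < >]] )] [P [Q ( )]]] )] [P [Q { }]]] }]]

P
Q
{ P }
{ Q P }
{ ( P ) P }
{ ( Q P ) P }
{ ( ( P ) P ) P }
{ ( ( Q ) P ) P }
{ ( ( < > ) P ) P }
{ ( ( < > ) Q ) P }
{ ( ( < > ) ( ) ) P }
{ ( ( < > ) ( ) ) Q }
{ ( ( < > ) ( ) ) { } }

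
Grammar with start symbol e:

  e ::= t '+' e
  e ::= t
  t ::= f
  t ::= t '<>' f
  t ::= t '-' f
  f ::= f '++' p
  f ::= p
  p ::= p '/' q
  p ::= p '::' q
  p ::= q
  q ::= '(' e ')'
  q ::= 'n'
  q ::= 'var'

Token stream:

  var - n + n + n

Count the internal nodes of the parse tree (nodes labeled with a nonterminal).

19

[e [t [t [f [p [q var]]]] - [f [p [q n]]]] + [e [t [f [p [q n]]]] + [e [t [f [p [q n]]]]]]]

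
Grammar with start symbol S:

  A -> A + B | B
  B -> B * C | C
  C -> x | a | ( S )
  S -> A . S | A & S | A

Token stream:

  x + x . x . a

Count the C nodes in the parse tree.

[S [A [A [B [C x]]] + [B [C x]]] . [S [A [B [C x]]] . [S [A [B [C a]]]]]]

4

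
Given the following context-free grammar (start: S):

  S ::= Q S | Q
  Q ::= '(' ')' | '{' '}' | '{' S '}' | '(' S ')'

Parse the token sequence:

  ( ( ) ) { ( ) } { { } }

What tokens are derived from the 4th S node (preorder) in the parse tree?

( )

[S [Q ( [S [Q ( )]] )] [S [Q { [S [Q ( )]] }] [S [Q { [S [Q { }]] }]]]]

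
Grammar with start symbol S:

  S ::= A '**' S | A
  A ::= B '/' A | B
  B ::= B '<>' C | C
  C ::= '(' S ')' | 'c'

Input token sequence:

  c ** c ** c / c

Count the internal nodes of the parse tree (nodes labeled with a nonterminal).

[S [A [B [C c]]] ** [S [A [B [C c]]] ** [S [A [B [C c]] / [A [B [C c]]]]]]]

15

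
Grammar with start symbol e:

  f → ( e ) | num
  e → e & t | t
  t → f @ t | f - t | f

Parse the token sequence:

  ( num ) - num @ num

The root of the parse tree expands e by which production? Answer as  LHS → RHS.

[e [t [f ( [e [t [f num]]] )] - [t [f num] @ [t [f num]]]]]

e → t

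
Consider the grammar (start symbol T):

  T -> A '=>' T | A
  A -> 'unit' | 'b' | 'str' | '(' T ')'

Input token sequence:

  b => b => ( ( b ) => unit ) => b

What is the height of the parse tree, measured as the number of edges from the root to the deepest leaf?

8

[T [A b] => [T [A b] => [T [A ( [T [A ( [T [A b]] )] => [T [A unit]]] )] => [T [A b]]]]]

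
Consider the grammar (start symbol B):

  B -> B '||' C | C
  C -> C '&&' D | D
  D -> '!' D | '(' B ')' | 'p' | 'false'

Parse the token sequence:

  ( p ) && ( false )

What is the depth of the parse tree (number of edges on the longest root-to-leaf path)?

7

[B [C [C [D ( [B [C [D p]]] )]] && [D ( [B [C [D false]]] )]]]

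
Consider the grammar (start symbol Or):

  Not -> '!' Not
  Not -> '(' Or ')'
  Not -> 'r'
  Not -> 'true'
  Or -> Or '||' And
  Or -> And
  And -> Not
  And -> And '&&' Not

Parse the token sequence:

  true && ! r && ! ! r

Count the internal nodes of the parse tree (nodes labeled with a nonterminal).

10

[Or [And [And [And [Not true]] && [Not ! [Not r]]] && [Not ! [Not ! [Not r]]]]]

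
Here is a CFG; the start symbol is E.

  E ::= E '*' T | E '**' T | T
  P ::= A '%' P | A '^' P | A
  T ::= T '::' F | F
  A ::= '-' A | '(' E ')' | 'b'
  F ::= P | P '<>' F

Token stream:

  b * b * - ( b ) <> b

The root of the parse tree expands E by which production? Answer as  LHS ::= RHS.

E ::= E '*' T

[E [E [E [T [F [P [A b]]]]] * [T [F [P [A b]]]]] * [T [F [P [A - [A ( [E [T [F [P [A b]]]]] )]]] <> [F [P [A b]]]]]]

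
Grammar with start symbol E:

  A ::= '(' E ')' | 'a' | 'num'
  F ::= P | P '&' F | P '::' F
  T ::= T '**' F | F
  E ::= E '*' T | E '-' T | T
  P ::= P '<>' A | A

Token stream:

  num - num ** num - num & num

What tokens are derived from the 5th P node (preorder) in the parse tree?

num

[E [E [E [T [F [P [A num]]]]] - [T [T [F [P [A num]]]] ** [F [P [A num]]]]] - [T [F [P [A num]] & [F [P [A num]]]]]]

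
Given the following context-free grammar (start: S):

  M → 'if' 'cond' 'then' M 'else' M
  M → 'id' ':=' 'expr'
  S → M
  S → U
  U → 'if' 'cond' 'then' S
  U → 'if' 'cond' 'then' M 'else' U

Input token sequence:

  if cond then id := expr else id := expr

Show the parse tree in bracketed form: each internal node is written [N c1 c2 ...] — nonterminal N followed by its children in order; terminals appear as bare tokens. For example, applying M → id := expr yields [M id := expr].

S
M
if cond then M else M
if cond then id := expr else M
if cond then id := expr else id := expr

[S [M if cond then [M id := expr] else [M id := expr]]]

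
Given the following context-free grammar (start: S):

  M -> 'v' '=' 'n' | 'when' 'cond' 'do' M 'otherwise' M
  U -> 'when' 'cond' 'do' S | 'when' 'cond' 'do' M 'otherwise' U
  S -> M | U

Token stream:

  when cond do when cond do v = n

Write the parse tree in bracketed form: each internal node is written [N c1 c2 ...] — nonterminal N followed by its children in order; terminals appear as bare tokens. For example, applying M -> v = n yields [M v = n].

S
U
when cond do S
when cond do U
when cond do when cond do S
when cond do when cond do M
when cond do when cond do v = n

[S [U when cond do [S [U when cond do [S [M v = n]]]]]]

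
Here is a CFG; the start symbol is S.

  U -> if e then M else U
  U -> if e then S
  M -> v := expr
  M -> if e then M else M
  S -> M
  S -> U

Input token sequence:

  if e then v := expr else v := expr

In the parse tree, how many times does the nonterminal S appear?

1

[S [M if e then [M v := expr] else [M v := expr]]]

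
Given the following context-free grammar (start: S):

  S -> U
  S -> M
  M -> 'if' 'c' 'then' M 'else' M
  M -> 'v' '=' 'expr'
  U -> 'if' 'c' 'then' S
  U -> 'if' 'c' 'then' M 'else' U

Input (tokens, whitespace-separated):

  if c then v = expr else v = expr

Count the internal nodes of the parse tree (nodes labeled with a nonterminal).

[S [M if c then [M v = expr] else [M v = expr]]]

4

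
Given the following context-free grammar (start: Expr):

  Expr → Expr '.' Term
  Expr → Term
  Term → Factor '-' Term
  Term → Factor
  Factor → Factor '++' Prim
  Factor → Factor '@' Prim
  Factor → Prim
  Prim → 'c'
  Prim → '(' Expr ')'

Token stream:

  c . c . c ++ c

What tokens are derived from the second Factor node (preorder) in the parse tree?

[Expr [Expr [Expr [Term [Factor [Prim c]]]] . [Term [Factor [Prim c]]]] . [Term [Factor [Factor [Prim c]] ++ [Prim c]]]]

c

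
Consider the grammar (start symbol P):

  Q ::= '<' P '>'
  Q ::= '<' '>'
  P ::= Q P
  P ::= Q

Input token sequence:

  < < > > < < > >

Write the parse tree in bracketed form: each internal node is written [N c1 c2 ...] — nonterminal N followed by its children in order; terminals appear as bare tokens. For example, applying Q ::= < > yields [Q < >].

P
Q P
< P > P
< Q > P
< < > > P
< < > > Q
< < > > < P >
< < > > < Q >
< < > > < < > >

[P [Q < [P [Q < >]] >] [P [Q < [P [Q < >]] >]]]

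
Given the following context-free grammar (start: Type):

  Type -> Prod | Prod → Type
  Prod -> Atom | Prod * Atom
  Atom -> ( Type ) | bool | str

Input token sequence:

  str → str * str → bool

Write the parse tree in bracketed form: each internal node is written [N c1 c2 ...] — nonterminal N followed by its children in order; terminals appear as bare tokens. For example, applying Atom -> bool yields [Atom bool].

Type
Prod → Type
Atom → Type
str → Type
str → Prod → Type
str → Prod * Atom → Type
str → Atom * Atom → Type
str → str * Atom → Type
str → str * str → Type
str → str * str → Prod
str → str * str → Atom
str → str * str → bool

[Type [Prod [Atom str]] → [Type [Prod [Prod [Atom str]] * [Atom str]] → [Type [Prod [Atom bool]]]]]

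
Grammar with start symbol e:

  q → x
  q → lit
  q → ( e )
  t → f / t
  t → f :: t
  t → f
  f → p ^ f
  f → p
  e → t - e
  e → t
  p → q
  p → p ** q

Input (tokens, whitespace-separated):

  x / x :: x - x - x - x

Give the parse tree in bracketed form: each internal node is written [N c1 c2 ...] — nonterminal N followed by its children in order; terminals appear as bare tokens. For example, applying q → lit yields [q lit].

[e [t [f [p [q x]]] / [t [f [p [q x]]] :: [t [f [p [q x]]]]]] - [e [t [f [p [q x]]]] - [e [t [f [p [q x]]]] - [e [t [f [p [q x]]]]]]]]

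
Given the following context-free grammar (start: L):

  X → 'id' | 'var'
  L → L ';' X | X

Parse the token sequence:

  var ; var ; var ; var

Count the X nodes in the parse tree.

[L [L [L [L [X var]] ; [X var]] ; [X var]] ; [X var]]

4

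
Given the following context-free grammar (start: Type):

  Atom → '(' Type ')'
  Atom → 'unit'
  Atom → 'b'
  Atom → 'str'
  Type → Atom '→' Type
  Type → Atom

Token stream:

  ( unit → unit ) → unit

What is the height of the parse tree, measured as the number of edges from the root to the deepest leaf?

[Type [Atom ( [Type [Atom unit] → [Type [Atom unit]]] )] → [Type [Atom unit]]]

5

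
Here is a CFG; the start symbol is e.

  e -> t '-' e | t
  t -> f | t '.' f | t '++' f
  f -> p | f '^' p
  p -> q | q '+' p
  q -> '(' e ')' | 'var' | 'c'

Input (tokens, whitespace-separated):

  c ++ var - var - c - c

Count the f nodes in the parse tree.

5

[e [t [t [f [p [q c]]]] ++ [f [p [q var]]]] - [e [t [f [p [q var]]]] - [e [t [f [p [q c]]]] - [e [t [f [p [q c]]]]]]]]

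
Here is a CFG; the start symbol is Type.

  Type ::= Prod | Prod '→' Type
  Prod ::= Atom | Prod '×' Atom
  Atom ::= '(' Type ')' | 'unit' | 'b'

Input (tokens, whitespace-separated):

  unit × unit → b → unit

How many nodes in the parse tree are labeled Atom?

[Type [Prod [Prod [Atom unit]] × [Atom unit]] → [Type [Prod [Atom b]] → [Type [Prod [Atom unit]]]]]

4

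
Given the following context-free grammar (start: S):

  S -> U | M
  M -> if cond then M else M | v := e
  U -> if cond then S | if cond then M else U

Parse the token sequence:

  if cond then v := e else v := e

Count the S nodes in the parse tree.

[S [M if cond then [M v := e] else [M v := e]]]

1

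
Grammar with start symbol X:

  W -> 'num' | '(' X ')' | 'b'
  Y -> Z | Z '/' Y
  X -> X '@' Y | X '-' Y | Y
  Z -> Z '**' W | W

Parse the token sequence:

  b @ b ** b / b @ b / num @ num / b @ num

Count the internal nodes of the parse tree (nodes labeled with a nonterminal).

[X [X [X [X [X [Y [Z [W b]]]] @ [Y [Z [Z [W b]] ** [W b]] / [Y [Z [W b]]]]] @ [Y [Z [W b]] / [Y [Z [W num]]]]] @ [Y [Z [W num]] / [Y [Z [W b]]]]] @ [Y [Z [W num]]]]

31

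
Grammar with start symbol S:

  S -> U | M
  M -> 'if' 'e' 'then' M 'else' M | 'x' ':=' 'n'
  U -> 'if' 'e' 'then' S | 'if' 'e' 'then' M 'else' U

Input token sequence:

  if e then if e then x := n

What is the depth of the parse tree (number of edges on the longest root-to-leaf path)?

[S [U if e then [S [U if e then [S [M x := n]]]]]]

6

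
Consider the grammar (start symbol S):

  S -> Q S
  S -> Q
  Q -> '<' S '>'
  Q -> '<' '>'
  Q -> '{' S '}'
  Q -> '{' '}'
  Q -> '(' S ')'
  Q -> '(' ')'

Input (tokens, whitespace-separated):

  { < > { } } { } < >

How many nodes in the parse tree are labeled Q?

[S [Q { [S [Q < >] [S [Q { }]]] }] [S [Q { }] [S [Q < >]]]]

5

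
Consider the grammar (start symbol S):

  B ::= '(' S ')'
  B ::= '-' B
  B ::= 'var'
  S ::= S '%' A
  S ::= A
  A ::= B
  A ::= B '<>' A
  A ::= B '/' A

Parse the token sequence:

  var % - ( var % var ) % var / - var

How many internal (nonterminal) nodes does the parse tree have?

[S [S [S [A [B var]]] % [A [B - [B ( [S [S [A [B var]]] % [A [B var]]] )]]]] % [A [B var] / [A [B - [B var]]]]]

19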